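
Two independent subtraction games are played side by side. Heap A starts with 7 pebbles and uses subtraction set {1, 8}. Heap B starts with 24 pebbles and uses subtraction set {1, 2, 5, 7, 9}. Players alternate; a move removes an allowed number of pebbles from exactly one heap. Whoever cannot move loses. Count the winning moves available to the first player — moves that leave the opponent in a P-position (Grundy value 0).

Heap A, S = {1, 8}:
G(0) = 0
G(1) = mex{0} = 1
G(2) = mex{1} = 0
G(3) = mex{0} = 1
G(4) = mex{1} = 0
G(5) = mex{0} = 1
G(6) = mex{1} = 0
G(7) = mex{0} = 1
G_A(7) = 1.
Heap B, S = {1, 2, 5, 7, 9}:
G(0) = 0
G(1) = mex{0} = 1
G(2) = mex{1,0} = 2
G(3) = mex{2,1} = 0
G(4) = mex{0,2} = 1
G(5) = mex{1,0,0} = 2
G(6) = mex{2,1,1} = 0
G(7) = mex{0,2,2,0} = 1
G(8) = mex{1,0,0,1} = 2
G(9) = mex{2,1,1,2,0} = 3
G(10) = mex{3,2,2,0,1} = 4
G(11) = mex{4,3,0,1,2} = 5
G(12) = mex{5,4,1,2,0} = 3
G(13) = mex{3,5,2,0,1} = 4
G(14) = mex{4,3,3,1,2} = 0
G(15) = mex{0,4,4,2,0} = 1
G(16) = mex{1,0,5,3,1} = 2
G(17) = mex{2,1,3,4,2} = 0
G(18) = mex{0,2,4,5,3} = 1
G(19) = mex{1,0,0,3,4} = 2
G(20) = mex{2,1,1,4,5} = 0
G(21) = mex{0,2,2,0,3} = 1
G(22) = mex{1,0,0,1,4} = 2
G(23) = mex{2,1,1,2,0} = 3
G(24) = mex{3,2,2,0,1} = 4
G_B(24) = 4.
Combined Grundy value = 1 ⊕ 4 = 5.
A winning move leaves total XOR = 0, i.e. changes one component's Grundy value g to g ⊕ X where X is the current total.
Heap A: need g' = 1⊕5 = 4. Options: 7−1→G=0. Hits: 0.
Heap B: need g' = 4⊕5 = 1. Options: 24−1→G=3, 24−2→G=2, 24−5→G=2, 24−7→G=0, 24−9→G=1. Hits: 1.

1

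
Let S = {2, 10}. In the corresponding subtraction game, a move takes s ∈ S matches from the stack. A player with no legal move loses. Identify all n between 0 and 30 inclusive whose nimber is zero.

G(0) = 0
G(1) = mex{} = 0
G(2) = mex{0} = 1
G(3) = mex{0} = 1
G(4) = mex{1} = 0
G(5) = mex{1} = 0
G(6) = mex{0} = 1
G(7) = mex{0} = 1
G(8) = mex{1} = 0
G(9) = mex{1} = 0
G(10) = mex{0,0} = 1
G(11) = mex{0,0} = 1
G(12) = mex{1,1} = 0
G(13) = mex{1,1} = 0
G(14) = mex{0,0} = 1
G(15) = mex{0,0} = 1
G(16) = mex{1,1} = 0
G(17) = mex{1,1} = 0
G(18) = mex{0,0} = 1
G(19) = mex{0,0} = 1
G(20) = mex{1,1} = 0
G(21) = mex{1,1} = 0
G(22) = mex{0,0} = 1
G(23) = mex{0,0} = 1
G(24) = mex{1,1} = 0
G(25) = mex{1,1} = 0
G(26) = mex{0,0} = 1
G(27) = mex{0,0} = 1
G(28) = mex{1,1} = 0
G(29) = mex{1,1} = 0
G(30) = mex{0,0} = 1
P-positions are exactly the n with G(n) = 0.

0, 1, 4, 5, 8, 9, 12, 13, 16, 17, 20, 21, 24, 25, 28, 29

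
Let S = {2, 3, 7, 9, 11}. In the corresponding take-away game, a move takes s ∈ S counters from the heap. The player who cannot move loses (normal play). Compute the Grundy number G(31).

n :  0  1  2  3  4  5  6  7  8  9 10 11 12 13 14 15 16 17 18 19 20 21 22 23 24 25 26 27 28 29 30 31
G :  0  0  1  1  2  0  0  1  1  2  2  3  3  4  2  5  3  3  0  0  1  1  2  0  0  1  1  2  2  3  3  4

4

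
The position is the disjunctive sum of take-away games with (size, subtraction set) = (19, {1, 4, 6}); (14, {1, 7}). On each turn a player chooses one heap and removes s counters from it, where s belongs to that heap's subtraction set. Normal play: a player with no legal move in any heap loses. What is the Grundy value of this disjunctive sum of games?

Heap A, S = {1, 4, 6}:
n :  0  1  2  3  4  5  6  7  8  9 10 11 12 13 14 15 16 17 18 19
G :  0  1  0  1  2  0  1  0  1  2  0  1  0  1  2  0  1  0  1  2
G_A(19) = 2.
Heap B, S = {1, 7}:
n :  0  1  2  3  4  5  6  7  8  9 10 11 12 13 14
G :  0  1  0  1  0  1  0  1  0  1  0  1  0  1  0
G_B(14) = 0.
Combined Grundy value = 2 ⊕ 0 = 2.

2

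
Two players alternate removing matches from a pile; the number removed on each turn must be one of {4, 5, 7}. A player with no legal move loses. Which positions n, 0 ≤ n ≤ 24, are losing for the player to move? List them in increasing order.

0, 1, 2, 3, 11, 12, 13, 14, 22, 23, 24

G(0) = 0
G(1) = mex{} = 0
G(2) = mex{} = 0
G(3) = mex{} = 0
G(4) = mex{0} = 1
G(5) = mex{0,0} = 1
G(6) = mex{0,0} = 1
G(7) = mex{0,0,0} = 1
G(8) = mex{1,0,0} = 2
G(9) = mex{1,1,0} = 2
G(10) = mex{1,1,0} = 2
G(11) = mex{1,1,1} = 0
G(12) = mex{2,1,1} = 0
G(13) = mex{2,2,1} = 0
G(14) = mex{2,2,1} = 0
G(15) = mex{0,2,2} = 1
G(16) = mex{0,0,2} = 1
G(17) = mex{0,0,2} = 1
G(18) = mex{0,0,0} = 1
G(19) = mex{1,0,0} = 2
G(20) = mex{1,1,0} = 2
G(21) = mex{1,1,0} = 2
G(22) = mex{1,1,1} = 0
G(23) = mex{2,1,1} = 0
G(24) = mex{2,2,1} = 0
P-positions are exactly the n with G(n) = 0.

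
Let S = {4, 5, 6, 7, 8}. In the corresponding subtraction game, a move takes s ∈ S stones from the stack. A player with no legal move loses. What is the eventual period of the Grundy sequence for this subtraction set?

12

G(0) = 0
G(1) = mex{} = 0
G(2) = mex{} = 0
G(3) = mex{} = 0
G(4) = mex{0} = 1
G(5) = mex{0,0} = 1
G(6) = mex{0,0,0} = 1
G(7) = mex{0,0,0,0} = 1
G(8) = mex{1,0,0,0,0} = 2
G(9) = mex{1,1,0,0,0} = 2
G(10) = mex{1,1,1,0,0} = 2
G(11) = mex{1,1,1,1,0} = 2
G(12) = mex{2,1,1,1,1} = 0
G(13) = mex{2,2,1,1,1} = 0
G(14) = mex{2,2,2,1,1} = 0
G(15) = mex{2,2,2,2,1} = 0
G(16) = mex{0,2,2,2,2} = 1
G(17) = mex{0,0,2,2,2} = 1
G(18) = mex{0,0,0,2,2} = 1
G(19) = mex{0,0,0,0,2} = 1
G(20) = mex{1,0,0,0,0} = 2
G(21) = mex{1,1,0,0,0} = 2
G(22) = mex{1,1,1,0,0} = 2
G(23) = mex{1,1,1,1,0} = 2
G(24) = mex{2,1,1,1,1} = 0
G(25) = mex{2,2,1,1,1} = 0
G(n+12) = G(n) holds for n = 0,…,7 (a full window of length max(S) = 8), so the sequence is purely periodic with period 12.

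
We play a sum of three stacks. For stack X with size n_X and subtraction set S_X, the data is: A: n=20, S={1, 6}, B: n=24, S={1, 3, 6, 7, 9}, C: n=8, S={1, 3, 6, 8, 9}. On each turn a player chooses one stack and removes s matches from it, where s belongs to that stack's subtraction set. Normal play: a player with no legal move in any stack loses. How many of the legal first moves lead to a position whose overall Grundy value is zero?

Stack A, S = {1, 6}:
G(0) = 0
G(1) = mex{0} = 1
G(2) = mex{1} = 0
G(3) = mex{0} = 1
G(4) = mex{1} = 0
G(5) = mex{0} = 1
G(6) = mex{1,0} = 2
G(7) = mex{2,1} = 0
G(8) = mex{0,0} = 1
G(9) = mex{1,1} = 0
G(10) = mex{0,0} = 1
G(11) = mex{1,1} = 0
G(12) = mex{0,2} = 1
G(13) = mex{1,0} = 2
G(14) = mex{2,1} = 0
G(15) = mex{0,0} = 1
G(16) = mex{1,1} = 0
G(17) = mex{0,0} = 1
G(18) = mex{1,1} = 0
G(19) = mex{0,2} = 1
G(20) = mex{1,0} = 2
G_A(20) = 2.
Stack B, S = {1, 3, 6, 7, 9}:
n :  0  1  2  3  4  5  6  7  8  9 10 11 12 13 14 15 16 17 18 19 20 21 22 23 24
G :  0  1  0  1  0  1  2  3  2  3  2  3  0  1  0  1  0  1  2  3  2  3  2  3  0
G_B(24) = 0.
Stack C, S = {1, 3, 6, 8, 9}:
n : 0 1 2 3 4 5 6 7 8
G : 0 1 0 1 0 1 2 3 2
G_C(8) = 2.
Combined Grundy value = 2 ⊕ 0 ⊕ 2 = 0.
A winning move leaves total XOR = 0, i.e. changes one component's Grundy value g to g ⊕ X where X is the current total.
Stack A: target g' = 2⊕0 = 2, but every legal move changes the Grundy value (mex property), so 0 moves.
Stack B: target g' = 0⊕0 = 0, but every legal move changes the Grundy value (mex property), so 0 moves.
Stack C: target g' = 2⊕0 = 2, but every legal move changes the Grundy value (mex property), so 0 moves.

0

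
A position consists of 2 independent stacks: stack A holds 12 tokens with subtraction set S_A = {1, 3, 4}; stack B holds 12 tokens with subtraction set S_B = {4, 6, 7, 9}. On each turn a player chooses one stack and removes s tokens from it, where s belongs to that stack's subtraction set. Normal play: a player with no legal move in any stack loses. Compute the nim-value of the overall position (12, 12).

Stack A, S = {1, 3, 4}:
G(0) = 0
G(1) = mex{0} = 1
G(2) = mex{1} = 0
G(3) = mex{0,0} = 1
G(4) = mex{1,1,0} = 2
G(5) = mex{2,0,1} = 3
G(6) = mex{3,1,0} = 2
G(7) = mex{2,2,1} = 0
G(8) = mex{0,3,2} = 1
G(9) = mex{1,2,3} = 0
G(10) = mex{0,0,2} = 1
G(11) = mex{1,1,0} = 2
G(12) = mex{2,0,1} = 3
G_A(12) = 3.
Stack B, S = {4, 6, 7, 9}:
n :  0  1  2  3  4  5  6  7  8  9 10 11 12
G :  0  0  0  0  1  1  1  1  2  2  2  2  3
G_B(12) = 3.
Combined Grundy value = 3 ⊕ 3 = 0.

0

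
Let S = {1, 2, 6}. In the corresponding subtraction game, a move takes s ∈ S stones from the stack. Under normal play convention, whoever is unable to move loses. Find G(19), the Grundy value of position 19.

2

G(0) = 0
G(1) = mex{0} = 1
G(2) = mex{1,0} = 2
G(3) = mex{2,1} = 0
G(4) = mex{0,2} = 1
G(5) = mex{1,0} = 2
G(6) = mex{2,1,0} = 3
G(7) = mex{3,2,1} = 0
G(8) = mex{0,3,2} = 1
G(9) = mex{1,0,0} = 2
G(10) = mex{2,1,1} = 0
G(11) = mex{0,2,2} = 1
G(12) = mex{1,0,3} = 2
G(13) = mex{2,1,0} = 3
G(14) = mex{3,2,1} = 0
G(15) = mex{0,3,2} = 1
G(16) = mex{1,0,0} = 2
G(17) = mex{2,1,1} = 0
G(18) = mex{0,2,2} = 1
G(19) = mex{1,0,3} = 2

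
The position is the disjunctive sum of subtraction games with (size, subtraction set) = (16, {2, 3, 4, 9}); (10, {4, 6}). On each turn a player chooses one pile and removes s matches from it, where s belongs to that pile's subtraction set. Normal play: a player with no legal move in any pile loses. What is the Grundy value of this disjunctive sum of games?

Pile A, S = {2, 3, 4, 9}:
n :  0  1  2  3  4  5  6  7  8  9 10 11 12 13 14 15 16
G :  0  0  1  1  2  2  0  0  1  1  2  2  0  0  1  1  2
G_A(16) = 2.
Pile B, S = {4, 6}:
G(0) = 0
G(1) = mex{} = 0
G(2) = mex{} = 0
G(3) = mex{} = 0
G(4) = mex{0} = 1
G(5) = mex{0} = 1
G(6) = mex{0,0} = 1
G(7) = mex{0,0} = 1
G(8) = mex{1,0} = 2
G(9) = mex{1,0} = 2
G(10) = mex{1,1} = 0
G_B(10) = 0.
Combined Grundy value = 2 ⊕ 0 = 2.

2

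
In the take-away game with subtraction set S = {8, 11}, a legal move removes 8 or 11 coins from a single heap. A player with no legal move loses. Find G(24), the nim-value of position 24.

0

n :  0  1  2  3  4  5  6  7  8  9 10 11 12 13 14 15 16 17 18 19 20 21 22 23 24
G :  0  0  0  0  0  0  0  0  1  1  1  1  1  1  1  1  2  2  2  0  0  0  0  0  0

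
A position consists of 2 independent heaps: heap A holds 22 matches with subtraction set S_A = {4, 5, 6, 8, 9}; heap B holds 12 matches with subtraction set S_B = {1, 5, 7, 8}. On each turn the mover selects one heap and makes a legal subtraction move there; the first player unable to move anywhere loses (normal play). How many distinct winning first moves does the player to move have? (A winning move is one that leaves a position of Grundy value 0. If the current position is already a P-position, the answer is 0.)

Heap A, S = {4, 5, 6, 8, 9}:
n :  0  1  2  3  4  5  6  7  8  9 10 11 12 13 14 15 16 17 18 19 20 21 22
G :  0  0  0  0  1  1  1  1  2  2  2  2  3  0  0  0  0  1  1  1  1  2  2
G_A(22) = 2.
Heap B, S = {1, 5, 7, 8}:
G(0) = 0
G(1) = mex{0} = 1
G(2) = mex{1} = 0
G(3) = mex{0} = 1
G(4) = mex{1} = 0
G(5) = mex{0,0} = 1
G(6) = mex{1,1} = 0
G(7) = mex{0,0,0} = 1
G(8) = mex{1,1,1,0} = 2
G(9) = mex{2,0,0,1} = 3
G(10) = mex{3,1,1,0} = 2
G(11) = mex{2,0,0,1} = 3
G(12) = mex{3,1,1,0} = 2
G_B(12) = 2.
Combined Grundy value = 2 ⊕ 2 = 0.
A winning move leaves total XOR = 0, i.e. changes one component's Grundy value g to g ⊕ X where X is the current total.
Heap A: target g' = 2⊕0 = 2, but every legal move changes the Grundy value (mex property), so 0 moves.
Heap B: target g' = 2⊕0 = 2, but every legal move changes the Grundy value (mex property), so 0 moves.

0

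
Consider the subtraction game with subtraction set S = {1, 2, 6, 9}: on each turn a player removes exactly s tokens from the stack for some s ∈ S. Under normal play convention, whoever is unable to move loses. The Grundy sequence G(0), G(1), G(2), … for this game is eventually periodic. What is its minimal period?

G(0) = 0
G(1) = mex{0} = 1
G(2) = mex{1,0} = 2
G(3) = mex{2,1} = 0
G(4) = mex{0,2} = 1
G(5) = mex{1,0} = 2
G(6) = mex{2,1,0} = 3
G(7) = mex{3,2,1} = 0
G(8) = mex{0,3,2} = 1
G(9) = mex{1,0,0,0} = 2
G(10) = mex{2,1,1,1} = 0
G(11) = mex{0,2,2,2} = 1
G(12) = mex{1,0,3,0} = 2
G(13) = mex{2,1,0,1} = 3
G(14) = mex{3,2,1,2} = 0
G(15) = mex{0,3,2,3} = 1
G(16) = mex{1,0,0,0} = 2
G(17) = mex{2,1,1,1} = 0
G(n+7) = G(n) holds for n = 0,…,8 (a full window of length max(S) = 9), so the sequence is purely periodic with period 7.

7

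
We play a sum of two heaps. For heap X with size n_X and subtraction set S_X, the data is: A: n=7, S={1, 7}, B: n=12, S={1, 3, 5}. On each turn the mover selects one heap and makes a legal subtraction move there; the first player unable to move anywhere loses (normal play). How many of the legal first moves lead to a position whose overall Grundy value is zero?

5

Heap A, S = {1, 7}:
n : 0 1 2 3 4 5 6 7
G : 0 1 0 1 0 1 0 1
G_A(7) = 1.
Heap B, S = {1, 3, 5}:
n :  0  1  2  3  4  5  6  7  8  9 10 11 12
G :  0  1  0  1  0  1  0  1  0  1  0  1  0
G_B(12) = 0.
Combined Grundy value = 1 ⊕ 0 = 1.
A winning move leaves total XOR = 0, i.e. changes one component's Grundy value g to g ⊕ X where X is the current total.
Heap A: need g' = 1⊕1 = 0. Options: 7−1→G=0, 7−7→G=0. Hits: 2.
Heap B: need g' = 0⊕1 = 1. Options: 12−1→G=1, 12−3→G=1, 12−5→G=1. Hits: 3.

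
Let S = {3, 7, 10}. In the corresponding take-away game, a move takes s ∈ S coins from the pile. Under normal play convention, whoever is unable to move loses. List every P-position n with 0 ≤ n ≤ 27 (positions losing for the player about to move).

n :  0  1  2  3  4  5  6  7  8  9 10 11 12 13 14 15 16 17 18 19 20 21 22 23 24 25 26 27
G :  0  0  0  1  1  1  0  2  2  1  3  3  2  2  0  0  3  1  1  0  0  2  1  1  3  2  2  2
P-positions are exactly the n with G(n) = 0.

0, 1, 2, 6, 14, 15, 19, 20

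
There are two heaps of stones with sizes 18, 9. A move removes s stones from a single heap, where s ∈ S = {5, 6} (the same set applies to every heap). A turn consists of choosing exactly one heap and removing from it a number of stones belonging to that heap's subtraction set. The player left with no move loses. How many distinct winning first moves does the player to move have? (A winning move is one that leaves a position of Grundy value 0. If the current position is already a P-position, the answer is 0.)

All heaps use S = {5, 6}:
G(0) = 0
G(1) = mex{} = 0
G(2) = mex{} = 0
G(3) = mex{} = 0
G(4) = mex{} = 0
G(5) = mex{0} = 1
G(6) = mex{0,0} = 1
G(7) = mex{0,0} = 1
G(8) = mex{0,0} = 1
G(9) = mex{0,0} = 1
G(10) = mex{1,0} = 2
G(11) = mex{1,1} = 0
G(12) = mex{1,1} = 0
G(13) = mex{1,1} = 0
G(14) = mex{1,1} = 0
G(15) = mex{2,1} = 0
G(16) = mex{0,2} = 1
G(17) = mex{0,0} = 1
G(18) = mex{0,0} = 1
Heap A: G(18) = 1.
Heap B: G(9) = 1.
Combined Grundy value = 1 ⊕ 1 = 0.
A winning move leaves total XOR = 0, i.e. changes one component's Grundy value g to g ⊕ X where X is the current total.
Heap A: target g' = 1⊕0 = 1, but every legal move changes the Grundy value (mex property), so 0 moves.
Heap B: target g' = 1⊕0 = 1, but every legal move changes the Grundy value (mex property), so 0 moves.

0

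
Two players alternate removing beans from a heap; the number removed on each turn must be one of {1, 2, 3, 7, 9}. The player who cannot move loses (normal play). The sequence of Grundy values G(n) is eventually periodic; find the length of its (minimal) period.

G(0) = 0
G(1) = mex{0} = 1
G(2) = mex{1,0} = 2
G(3) = mex{2,1,0} = 3
G(4) = mex{3,2,1} = 0
G(5) = mex{0,3,2} = 1
G(6) = mex{1,0,3} = 2
G(7) = mex{2,1,0,0} = 3
G(8) = mex{3,2,1,1} = 0
G(9) = mex{0,3,2,2,0} = 1
G(10) = mex{1,0,3,3,1} = 2
G(11) = mex{2,1,0,0,2} = 3
G(12) = mex{3,2,1,1,3} = 0
G(13) = mex{0,3,2,2,0} = 1
G(14) = mex{1,0,3,3,1} = 2
G(n+4) = G(n) holds for n = 0,…,8 (a full window of length max(S) = 9), so the sequence is purely periodic with period 4.

4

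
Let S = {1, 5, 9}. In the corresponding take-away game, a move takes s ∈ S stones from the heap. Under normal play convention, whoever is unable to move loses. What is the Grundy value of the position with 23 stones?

G(0) = 0
G(1) = mex{0} = 1
G(2) = mex{1} = 0
G(3) = mex{0} = 1
G(4) = mex{1} = 0
G(5) = mex{0,0} = 1
G(6) = mex{1,1} = 0
G(7) = mex{0,0} = 1
G(8) = mex{1,1} = 0
G(9) = mex{0,0,0} = 1
G(10) = mex{1,1,1} = 0
G(11) = mex{0,0,0} = 1
G(12) = mex{1,1,1} = 0
G(13) = mex{0,0,0} = 1
G(14) = mex{1,1,1} = 0
G(15) = mex{0,0,0} = 1
G(16) = mex{1,1,1} = 0
G(17) = mex{0,0,0} = 1
G(18) = mex{1,1,1} = 0
G(19) = mex{0,0,0} = 1
G(20) = mex{1,1,1} = 0
G(21) = mex{0,0,0} = 1
G(22) = mex{1,1,1} = 0
G(23) = mex{0,0,0} = 1

1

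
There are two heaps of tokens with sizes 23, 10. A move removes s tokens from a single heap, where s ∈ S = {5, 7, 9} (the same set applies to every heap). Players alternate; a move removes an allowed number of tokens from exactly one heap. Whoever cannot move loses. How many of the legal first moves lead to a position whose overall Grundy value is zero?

All heaps use S = {5, 7, 9}:
G(0) = 0
G(1) = mex{} = 0
G(2) = mex{} = 0
G(3) = mex{} = 0
G(4) = mex{} = 0
G(5) = mex{0} = 1
G(6) = mex{0} = 1
G(7) = mex{0,0} = 1
G(8) = mex{0,0} = 1
G(9) = mex{0,0,0} = 1
G(10) = mex{1,0,0} = 2
G(11) = mex{1,0,0} = 2
G(12) = mex{1,1,0} = 2
G(13) = mex{1,1,0} = 2
G(14) = mex{1,1,1} = 0
G(15) = mex{2,1,1} = 0
G(16) = mex{2,1,1} = 0
G(17) = mex{2,2,1} = 0
G(18) = mex{2,2,1} = 0
G(19) = mex{0,2,2} = 1
G(20) = mex{0,2,2} = 1
G(21) = mex{0,0,2} = 1
G(22) = mex{0,0,2} = 1
G(23) = mex{0,0,0} = 1
Heap A: G(23) = 1.
Heap B: G(10) = 2.
Combined Grundy value = 1 ⊕ 2 = 3.
A winning move leaves total XOR = 0, i.e. changes one component's Grundy value g to g ⊕ X where X is the current total.
Heap A: need g' = 1⊕3 = 2. Options: 23−5→G=0, 23−7→G=0, 23−9→G=0. Hits: 0.
Heap B: need g' = 2⊕3 = 1. Options: 10−5→G=1, 10−7→G=0, 10−9→G=0. Hits: 1.

1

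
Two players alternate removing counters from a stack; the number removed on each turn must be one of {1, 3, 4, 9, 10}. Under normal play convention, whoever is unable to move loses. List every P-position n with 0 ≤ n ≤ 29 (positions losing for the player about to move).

G(0) = 0
G(1) = mex{0} = 1
G(2) = mex{1} = 0
G(3) = mex{0,0} = 1
G(4) = mex{1,1,0} = 2
G(5) = mex{2,0,1} = 3
G(6) = mex{3,1,0} = 2
G(7) = mex{2,2,1} = 0
G(8) = mex{0,3,2} = 1
G(9) = mex{1,2,3,0} = 4
G(10) = mex{4,0,2,1,0} = 3
G(11) = mex{3,1,0,0,1} = 2
G(12) = mex{2,4,1,1,0} = 3
G(13) = mex{3,3,4,2,1} = 0
G(14) = mex{0,2,3,3,2} = 1
G(15) = mex{1,3,2,2,3} = 0
G(16) = mex{0,0,3,0,2} = 1
G(17) = mex{1,1,0,1,0} = 2
G(18) = mex{2,0,1,4,1} = 3
G(19) = mex{3,1,0,3,4} = 2
G(20) = mex{2,2,1,2,3} = 0
G(21) = mex{0,3,2,3,2} = 1
G(22) = mex{1,2,3,0,3} = 4
G(23) = mex{4,0,2,1,0} = 3
G(24) = mex{3,1,0,0,1} = 2
G(25) = mex{2,4,1,1,0} = 3
G(26) = mex{3,3,4,2,1} = 0
G(27) = mex{0,2,3,3,2} = 1
G(28) = mex{1,3,2,2,3} = 0
G(29) = mex{0,0,3,0,2} = 1
P-positions are exactly the n with G(n) = 0.

0, 2, 7, 13, 15, 20, 26, 28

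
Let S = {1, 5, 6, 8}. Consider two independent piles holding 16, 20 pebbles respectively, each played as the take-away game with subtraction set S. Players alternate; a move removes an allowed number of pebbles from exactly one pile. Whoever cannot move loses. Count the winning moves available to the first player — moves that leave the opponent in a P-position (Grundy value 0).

2

All piles use S = {1, 5, 6, 8}:
G(0) = 0
G(1) = mex{0} = 1
G(2) = mex{1} = 0
G(3) = mex{0} = 1
G(4) = mex{1} = 0
G(5) = mex{0,0} = 1
G(6) = mex{1,1,0} = 2
G(7) = mex{2,0,1} = 3
G(8) = mex{3,1,0,0} = 2
G(9) = mex{2,0,1,1} = 3
G(10) = mex{3,1,0,0} = 2
G(11) = mex{2,2,1,1} = 0
G(12) = mex{0,3,2,0} = 1
G(13) = mex{1,2,3,1} = 0
G(14) = mex{0,3,2,2} = 1
G(15) = mex{1,2,3,3} = 0
G(16) = mex{0,0,2,2} = 1
G(17) = mex{1,1,0,3} = 2
G(18) = mex{2,0,1,2} = 3
G(19) = mex{3,1,0,0} = 2
G(20) = mex{2,0,1,1} = 3
Pile A: G(16) = 1.
Pile B: G(20) = 3.
Combined Grundy value = 1 ⊕ 3 = 2.
A winning move leaves total XOR = 0, i.e. changes one component's Grundy value g to g ⊕ X where X is the current total.
Pile A: need g' = 1⊕2 = 3. Options: 16−1→G=0, 16−5→G=0, 16−6→G=2, 16−8→G=2. Hits: 0.
Pile B: need g' = 3⊕2 = 1. Options: 20−1→G=2, 20−5→G=0, 20−6→G=1, 20−8→G=1. Hits: 2.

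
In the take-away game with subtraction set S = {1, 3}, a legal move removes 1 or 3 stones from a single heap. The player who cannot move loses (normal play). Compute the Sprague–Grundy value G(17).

n :  0  1  2  3  4  5  6  7  8  9 10 11 12 13 14 15 16 17
G :  0  1  0  1  0  1  0  1  0  1  0  1  0  1  0  1  0  1

1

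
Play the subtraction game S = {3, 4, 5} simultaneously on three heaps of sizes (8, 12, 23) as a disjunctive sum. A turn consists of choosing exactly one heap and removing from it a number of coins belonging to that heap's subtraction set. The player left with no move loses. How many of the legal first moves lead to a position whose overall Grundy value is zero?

All heaps use S = {3, 4, 5}:
n :  0  1  2  3  4  5  6  7  8  9 10 11 12 13 14 15 16 17 18 19 20 21 22 23
G :  0  0  0  1  1  1  2  2  0  0  0  1  1  1  2  2  0  0  0  1  1  1  2  2
Heap A: G(8) = 0.
Heap B: G(12) = 1.
Heap C: G(23) = 2.
Combined Grundy value = 0 ⊕ 1 ⊕ 2 = 3.
A winning move leaves total XOR = 0, i.e. changes one component's Grundy value g to g ⊕ X where X is the current total.
Heap A: need g' = 0⊕3 = 3. Options: 8−3→G=1, 8−4→G=1, 8−5→G=1. Hits: 0.
Heap B: need g' = 1⊕3 = 2. Options: 12−3→G=0, 12−4→G=0, 12−5→G=2. Hits: 1.
Heap C: need g' = 2⊕3 = 1. Options: 23−3→G=1, 23−4→G=1, 23−5→G=0. Hits: 2.

3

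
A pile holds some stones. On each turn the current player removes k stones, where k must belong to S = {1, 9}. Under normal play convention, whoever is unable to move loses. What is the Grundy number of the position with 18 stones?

n :  0  1  2  3  4  5  6  7  8  9 10 11 12 13 14 15 16 17 18
G :  0  1  0  1  0  1  0  1  0  1  0  1  0  1  0  1  0  1  0

0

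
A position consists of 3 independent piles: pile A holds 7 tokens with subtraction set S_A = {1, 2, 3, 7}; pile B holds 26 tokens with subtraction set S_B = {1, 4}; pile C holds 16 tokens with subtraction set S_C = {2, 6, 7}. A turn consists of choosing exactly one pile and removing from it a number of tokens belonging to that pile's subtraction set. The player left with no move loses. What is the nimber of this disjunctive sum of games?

3

Pile A, S = {1, 2, 3, 7}:
n : 0 1 2 3 4 5 6 7
G : 0 1 2 3 0 1 2 3
G_A(7) = 3.
Pile B, S = {1, 4}:
n :  0  1  2  3  4  5  6  7  8  9 10 11 12 13 14 15 16 17 18 19 20 21 22 23 24 25 26
G :  0  1  0  1  2  0  1  0  1  2  0  1  0  1  2  0  1  0  1  2  0  1  0  1  2  0  1
G_B(26) = 1.
Pile C, S = {2, 6, 7}:
G(0) = 0
G(1) = mex{} = 0
G(2) = mex{0} = 1
G(3) = mex{0} = 1
G(4) = mex{1} = 0
G(5) = mex{1} = 0
G(6) = mex{0,0} = 1
G(7) = mex{0,0,0} = 1
G(8) = mex{1,1,0} = 2
G(9) = mex{1,1,1} = 0
G(10) = mex{2,0,1} = 3
G(11) = mex{0,0,0} = 1
G(12) = mex{3,1,0} = 2
G(13) = mex{1,1,1} = 0
G(14) = mex{2,2,1} = 0
G(15) = mex{0,0,2} = 1
G(16) = mex{0,3,0} = 1
G_C(16) = 1.
Combined Grundy value = 3 ⊕ 1 ⊕ 1 = 3.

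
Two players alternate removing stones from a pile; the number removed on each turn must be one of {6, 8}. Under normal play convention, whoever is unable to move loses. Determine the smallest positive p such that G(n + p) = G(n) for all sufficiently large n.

14

n :  0  1  2  3  4  5  6  7  8  9 10 11 12 13 14 15 16 17 18 19 20 21 22 23 24 25 26 27 28 29
G :  0  0  0  0  0  0  1  1  1  1  1  1  2  2  0  0  0  0  0  0  1  1  1  1  1  1  2  2  0  0
G(n+14) = G(n) holds for n = 0,…,7 (a full window of length max(S) = 8), so the sequence is purely periodic with period 14.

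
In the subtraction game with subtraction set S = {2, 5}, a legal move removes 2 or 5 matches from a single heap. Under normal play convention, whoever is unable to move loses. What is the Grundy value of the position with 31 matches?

G(0) = 0
G(1) = mex{} = 0
G(2) = mex{0} = 1
G(3) = mex{0} = 1
G(4) = mex{1} = 0
G(5) = mex{1,0} = 2
G(6) = mex{0,0} = 1
G(7) = mex{2,1} = 0
G(8) = mex{1,1} = 0
G(9) = mex{0,0} = 1
G(10) = mex{0,2} = 1
G(11) = mex{1,1} = 0
G(12) = mex{1,0} = 2
G(13) = mex{0,0} = 1
G(14) = mex{2,1} = 0
G(15) = mex{1,1} = 0
G(16) = mex{0,0} = 1
G(17) = mex{0,2} = 1
G(18) = mex{1,1} = 0
G(19) = mex{1,0} = 2
G(20) = mex{0,0} = 1
G(21) = mex{2,1} = 0
G(22) = mex{1,1} = 0
G(23) = mex{0,0} = 1
G(24) = mex{0,2} = 1
G(25) = mex{1,1} = 0
G(26) = mex{1,0} = 2
G(27) = mex{0,0} = 1
G(28) = mex{2,1} = 0
G(29) = mex{1,1} = 0
G(30) = mex{0,0} = 1
G(31) = mex{0,2} = 1

1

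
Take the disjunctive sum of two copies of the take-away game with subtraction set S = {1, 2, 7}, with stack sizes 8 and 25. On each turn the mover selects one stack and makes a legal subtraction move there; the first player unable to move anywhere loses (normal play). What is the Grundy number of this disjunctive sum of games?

All stacks use S = {1, 2, 7}:
n :  0  1  2  3  4  5  6  7  8  9 10 11 12 13 14 15 16 17 18 19 20 21 22 23 24 25
G :  0  1  2  0  1  2  0  1  2  0  1  2  0  1  2  0  1  2  0  1  2  0  1  2  0  1
Stack A: G(8) = 2.
Stack B: G(25) = 1.
Combined Grundy value = 2 ⊕ 1 = 3.

3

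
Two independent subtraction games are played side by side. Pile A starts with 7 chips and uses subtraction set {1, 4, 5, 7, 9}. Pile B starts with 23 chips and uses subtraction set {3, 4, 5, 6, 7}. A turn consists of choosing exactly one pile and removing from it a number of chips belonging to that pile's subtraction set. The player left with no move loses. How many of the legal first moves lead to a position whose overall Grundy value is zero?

2

Pile A, S = {1, 4, 5, 7, 9}:
n : 0 1 2 3 4 5 6 7
G : 0 1 0 1 2 3 2 3
G_A(7) = 3.
Pile B, S = {3, 4, 5, 6, 7}:
G(0) = 0
G(1) = mex{} = 0
G(2) = mex{} = 0
G(3) = mex{0} = 1
G(4) = mex{0,0} = 1
G(5) = mex{0,0,0} = 1
G(6) = mex{1,0,0,0} = 2
G(7) = mex{1,1,0,0,0} = 2
G(8) = mex{1,1,1,0,0} = 2
G(9) = mex{2,1,1,1,0} = 3
G(10) = mex{2,2,1,1,1} = 0
G(11) = mex{2,2,2,1,1} = 0
G(12) = mex{3,2,2,2,1} = 0
G(13) = mex{0,3,2,2,2} = 1
G(14) = mex{0,0,3,2,2} = 1
G(15) = mex{0,0,0,3,2} = 1
G(16) = mex{1,0,0,0,3} = 2
G(17) = mex{1,1,0,0,0} = 2
G(18) = mex{1,1,1,0,0} = 2
G(19) = mex{2,1,1,1,0} = 3
G(20) = mex{2,2,1,1,1} = 0
G(21) = mex{2,2,2,1,1} = 0
G(22) = mex{3,2,2,2,1} = 0
G(23) = mex{0,3,2,2,2} = 1
G_B(23) = 1.
Combined Grundy value = 3 ⊕ 1 = 2.
A winning move leaves total XOR = 0, i.e. changes one component's Grundy value g to g ⊕ X where X is the current total.
Pile A: need g' = 3⊕2 = 1. Options: 7−1→G=2, 7−4→G=1, 7−5→G=0, 7−7→G=0. Hits: 1.
Pile B: need g' = 1⊕2 = 3. Options: 23−3→G=0, 23−4→G=3, 23−5→G=2, 23−6→G=2, 23−7→G=2. Hits: 1.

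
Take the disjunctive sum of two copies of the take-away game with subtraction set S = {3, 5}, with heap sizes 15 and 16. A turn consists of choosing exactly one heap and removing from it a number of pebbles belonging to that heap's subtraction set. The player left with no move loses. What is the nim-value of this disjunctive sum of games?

All heaps use S = {3, 5}:
G(0) = 0
G(1) = mex{} = 0
G(2) = mex{} = 0
G(3) = mex{0} = 1
G(4) = mex{0} = 1
G(5) = mex{0,0} = 1
G(6) = mex{1,0} = 2
G(7) = mex{1,0} = 2
G(8) = mex{1,1} = 0
G(9) = mex{2,1} = 0
G(10) = mex{2,1} = 0
G(11) = mex{0,2} = 1
G(12) = mex{0,2} = 1
G(13) = mex{0,0} = 1
G(14) = mex{1,0} = 2
G(15) = mex{1,0} = 2
G(16) = mex{1,1} = 0
Heap A: G(15) = 2.
Heap B: G(16) = 0.
Combined Grundy value = 2 ⊕ 0 = 2.

2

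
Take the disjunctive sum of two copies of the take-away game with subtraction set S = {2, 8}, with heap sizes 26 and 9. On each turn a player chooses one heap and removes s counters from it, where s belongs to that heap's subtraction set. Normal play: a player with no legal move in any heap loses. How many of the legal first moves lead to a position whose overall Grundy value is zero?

All heaps use S = {2, 8}:
n :  0  1  2  3  4  5  6  7  8  9 10 11 12 13 14 15 16 17 18 19 20 21 22 23 24 25 26
G :  0  0  1  1  0  0  1  1  2  2  0  0  1  1  0  0  1  1  2  2  0  0  1  1  0  0  1
Heap A: G(26) = 1.
Heap B: G(9) = 2.
Combined Grundy value = 1 ⊕ 2 = 3.
A winning move leaves total XOR = 0, i.e. changes one component's Grundy value g to g ⊕ X where X is the current total.
Heap A: need g' = 1⊕3 = 2. Options: 26−2→G=0, 26−8→G=2. Hits: 1.
Heap B: need g' = 2⊕3 = 1. Options: 9−2→G=1, 9−8→G=0. Hits: 1.

2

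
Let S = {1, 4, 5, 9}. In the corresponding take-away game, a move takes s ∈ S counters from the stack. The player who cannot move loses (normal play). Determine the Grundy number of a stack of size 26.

G(0) = 0
G(1) = mex{0} = 1
G(2) = mex{1} = 0
G(3) = mex{0} = 1
G(4) = mex{1,0} = 2
G(5) = mex{2,1,0} = 3
G(6) = mex{3,0,1} = 2
G(7) = mex{2,1,0} = 3
G(8) = mex{3,2,1} = 0
G(9) = mex{0,3,2,0} = 1
G(10) = mex{1,2,3,1} = 0
G(11) = mex{0,3,2,0} = 1
G(12) = mex{1,0,3,1} = 2
G(13) = mex{2,1,0,2} = 3
G(14) = mex{3,0,1,3} = 2
G(15) = mex{2,1,0,2} = 3
G(16) = mex{3,2,1,3} = 0
G(17) = mex{0,3,2,0} = 1
G(18) = mex{1,2,3,1} = 0
G(19) = mex{0,3,2,0} = 1
G(20) = mex{1,0,3,1} = 2
G(21) = mex{2,1,0,2} = 3
G(22) = mex{3,0,1,3} = 2
G(23) = mex{2,1,0,2} = 3
G(24) = mex{3,2,1,3} = 0
G(25) = mex{0,3,2,0} = 1
G(26) = mex{1,2,3,1} = 0

0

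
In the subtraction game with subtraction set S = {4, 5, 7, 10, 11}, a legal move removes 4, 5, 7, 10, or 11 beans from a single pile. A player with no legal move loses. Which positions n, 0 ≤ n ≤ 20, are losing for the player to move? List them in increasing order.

n :  0  1  2  3  4  5  6  7  8  9 10 11 12 13 14 15 16 17 18 19 20
G :  0  0  0  0  1  1  1  1  2  2  2  2  3  3  3  0  0  0  0  1  1
P-positions are exactly the n with G(n) = 0.

0, 1, 2, 3, 15, 16, 17, 18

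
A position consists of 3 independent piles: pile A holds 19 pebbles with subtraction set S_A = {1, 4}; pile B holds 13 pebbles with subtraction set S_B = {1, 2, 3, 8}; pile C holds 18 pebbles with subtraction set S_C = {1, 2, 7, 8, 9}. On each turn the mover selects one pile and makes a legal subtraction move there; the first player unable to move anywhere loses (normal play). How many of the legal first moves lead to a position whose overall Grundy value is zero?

Pile A, S = {1, 4}:
n :  0  1  2  3  4  5  6  7  8  9 10 11 12 13 14 15 16 17 18 19
G :  0  1  0  1  2  0  1  0  1  2  0  1  0  1  2  0  1  0  1  2
G_A(19) = 2.
Pile B, S = {1, 2, 3, 8}:
n :  0  1  2  3  4  5  6  7  8  9 10 11 12 13
G :  0  1  2  3  0  1  2  3  4  0  1  2  3  0
G_B(13) = 0.
Pile C, S = {1, 2, 7, 8, 9}:
G(0) = 0
G(1) = mex{0} = 1
G(2) = mex{1,0} = 2
G(3) = mex{2,1} = 0
G(4) = mex{0,2} = 1
G(5) = mex{1,0} = 2
G(6) = mex{2,1} = 0
G(7) = mex{0,2,0} = 1
G(8) = mex{1,0,1,0} = 2
G(9) = mex{2,1,2,1,0} = 3
G(10) = mex{3,2,0,2,1} = 4
G(11) = mex{4,3,1,0,2} = 5
G(12) = mex{5,4,2,1,0} = 3
G(13) = mex{3,5,0,2,1} = 4
G(14) = mex{4,3,1,0,2} = 5
G(15) = mex{5,4,2,1,0} = 3
G(16) = mex{3,5,3,2,1} = 0
G(17) = mex{0,3,4,3,2} = 1
G(18) = mex{1,0,5,4,3} = 2
G_C(18) = 2.
Combined Grundy value = 2 ⊕ 0 ⊕ 2 = 0.
A winning move leaves total XOR = 0, i.e. changes one component's Grundy value g to g ⊕ X where X is the current total.
Pile A: target g' = 2⊕0 = 2, but every legal move changes the Grundy value (mex property), so 0 moves.
Pile B: target g' = 0⊕0 = 0, but every legal move changes the Grundy value (mex property), so 0 moves.
Pile C: target g' = 2⊕0 = 2, but every legal move changes the Grundy value (mex property), so 0 moves.

0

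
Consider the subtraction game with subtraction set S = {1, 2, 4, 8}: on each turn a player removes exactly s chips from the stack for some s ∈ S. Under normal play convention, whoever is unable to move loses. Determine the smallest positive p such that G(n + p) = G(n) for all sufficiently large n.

G(0) = 0
G(1) = mex{0} = 1
G(2) = mex{1,0} = 2
G(3) = mex{2,1} = 0
G(4) = mex{0,2,0} = 1
G(5) = mex{1,0,1} = 2
G(6) = mex{2,1,2} = 0
G(7) = mex{0,2,0} = 1
G(8) = mex{1,0,1,0} = 2
G(9) = mex{2,1,2,1} = 0
G(10) = mex{0,2,0,2} = 1
G(11) = mex{1,0,1,0} = 2
G(12) = mex{2,1,2,1} = 0
G(13) = mex{0,2,0,2} = 1
G(14) = mex{1,0,1,0} = 2
G(n+3) = G(n) holds for n = 0,…,7 (a full window of length max(S) = 8), so the sequence is purely periodic with period 3.

3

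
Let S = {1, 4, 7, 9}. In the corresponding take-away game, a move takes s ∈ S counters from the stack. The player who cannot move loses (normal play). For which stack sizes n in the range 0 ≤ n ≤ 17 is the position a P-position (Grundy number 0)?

0, 2, 5, 8, 10, 13, 16

G(0) = 0
G(1) = mex{0} = 1
G(2) = mex{1} = 0
G(3) = mex{0} = 1
G(4) = mex{1,0} = 2
G(5) = mex{2,1} = 0
G(6) = mex{0,0} = 1
G(7) = mex{1,1,0} = 2
G(8) = mex{2,2,1} = 0
G(9) = mex{0,0,0,0} = 1
G(10) = mex{1,1,1,1} = 0
G(11) = mex{0,2,2,0} = 1
G(12) = mex{1,0,0,1} = 2
G(13) = mex{2,1,1,2} = 0
G(14) = mex{0,0,2,0} = 1
G(15) = mex{1,1,0,1} = 2
G(16) = mex{2,2,1,2} = 0
G(17) = mex{0,0,0,0} = 1
P-positions are exactly the n with G(n) = 0.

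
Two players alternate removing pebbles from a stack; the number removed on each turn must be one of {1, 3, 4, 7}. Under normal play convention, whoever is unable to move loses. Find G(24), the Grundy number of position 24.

0

G(0) = 0
G(1) = mex{0} = 1
G(2) = mex{1} = 0
G(3) = mex{0,0} = 1
G(4) = mex{1,1,0} = 2
G(5) = mex{2,0,1} = 3
G(6) = mex{3,1,0} = 2
G(7) = mex{2,2,1,0} = 3
G(8) = mex{3,3,2,1} = 0
G(9) = mex{0,2,3,0} = 1
G(10) = mex{1,3,2,1} = 0
G(11) = mex{0,0,3,2} = 1
G(12) = mex{1,1,0,3} = 2
G(13) = mex{2,0,1,2} = 3
G(14) = mex{3,1,0,3} = 2
G(15) = mex{2,2,1,0} = 3
G(16) = mex{3,3,2,1} = 0
G(17) = mex{0,2,3,0} = 1
G(18) = mex{1,3,2,1} = 0
G(19) = mex{0,0,3,2} = 1
G(20) = mex{1,1,0,3} = 2
G(21) = mex{2,0,1,2} = 3
G(22) = mex{3,1,0,3} = 2
G(23) = mex{2,2,1,0} = 3
G(24) = mex{3,3,2,1} = 0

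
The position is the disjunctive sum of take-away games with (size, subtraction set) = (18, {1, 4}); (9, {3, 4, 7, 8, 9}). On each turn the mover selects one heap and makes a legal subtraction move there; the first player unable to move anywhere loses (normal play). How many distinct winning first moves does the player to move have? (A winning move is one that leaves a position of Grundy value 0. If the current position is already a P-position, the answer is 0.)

1

Heap A, S = {1, 4}:
G(0) = 0
G(1) = mex{0} = 1
G(2) = mex{1} = 0
G(3) = mex{0} = 1
G(4) = mex{1,0} = 2
G(5) = mex{2,1} = 0
G(6) = mex{0,0} = 1
G(7) = mex{1,1} = 0
G(8) = mex{0,2} = 1
G(9) = mex{1,0} = 2
G(10) = mex{2,1} = 0
G(11) = mex{0,0} = 1
G(12) = mex{1,1} = 0
G(13) = mex{0,2} = 1
G(14) = mex{1,0} = 2
G(15) = mex{2,1} = 0
G(16) = mex{0,0} = 1
G(17) = mex{1,1} = 0
G(18) = mex{0,2} = 1
G_A(18) = 1.
Heap B, S = {3, 4, 7, 8, 9}:
n : 0 1 2 3 4 5 6 7 8 9
G : 0 0 0 1 1 1 2 2 2 3
G_B(9) = 3.
Combined Grundy value = 1 ⊕ 3 = 2.
A winning move leaves total XOR = 0, i.e. changes one component's Grundy value g to g ⊕ X where X is the current total.
Heap A: need g' = 1⊕2 = 3. Options: 18−1→G=0, 18−4→G=2. Hits: 0.
Heap B: need g' = 3⊕2 = 1. Options: 9−3→G=2, 9−4→G=1, 9−7→G=0, 9−8→G=0, 9−9→G=0. Hits: 1.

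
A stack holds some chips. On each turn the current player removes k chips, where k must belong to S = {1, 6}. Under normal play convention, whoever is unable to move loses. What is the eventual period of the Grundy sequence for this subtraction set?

G(0) = 0
G(1) = mex{0} = 1
G(2) = mex{1} = 0
G(3) = mex{0} = 1
G(4) = mex{1} = 0
G(5) = mex{0} = 1
G(6) = mex{1,0} = 2
G(7) = mex{2,1} = 0
G(8) = mex{0,0} = 1
G(9) = mex{1,1} = 0
G(10) = mex{0,0} = 1
G(11) = mex{1,1} = 0
G(12) = mex{0,2} = 1
G(13) = mex{1,0} = 2
G(14) = mex{2,1} = 0
G(15) = mex{0,0} = 1
G(n+7) = G(n) holds for n = 0,…,5 (a full window of length max(S) = 6), so the sequence is purely periodic with period 7.

7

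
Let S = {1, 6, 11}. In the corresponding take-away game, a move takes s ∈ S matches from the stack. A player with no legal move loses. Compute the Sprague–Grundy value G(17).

n :  0  1  2  3  4  5  6  7  8  9 10 11 12 13 14 15 16 17
G :  0  1  0  1  0  1  2  0  1  0  1  2  0  1  0  1  0  1

1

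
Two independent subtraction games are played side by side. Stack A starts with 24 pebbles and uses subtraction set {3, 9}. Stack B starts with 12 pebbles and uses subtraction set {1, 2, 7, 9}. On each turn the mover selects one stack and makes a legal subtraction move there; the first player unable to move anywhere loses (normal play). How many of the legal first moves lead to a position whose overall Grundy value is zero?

Stack A, S = {3, 9}:
n :  0  1  2  3  4  5  6  7  8  9 10 11 12 13 14 15 16 17 18 19 20 21 22 23 24
G :  0  0  0  1  1  1  0  0  0  1  1  1  0  0  0  1  1  1  0  0  0  1  1  1  0
G_A(24) = 0.
Stack B, S = {1, 2, 7, 9}:
G(0) = 0
G(1) = mex{0} = 1
G(2) = mex{1,0} = 2
G(3) = mex{2,1} = 0
G(4) = mex{0,2} = 1
G(5) = mex{1,0} = 2
G(6) = mex{2,1} = 0
G(7) = mex{0,2,0} = 1
G(8) = mex{1,0,1} = 2
G(9) = mex{2,1,2,0} = 3
G(10) = mex{3,2,0,1} = 4
G(11) = mex{4,3,1,2} = 0
G(12) = mex{0,4,2,0} = 1
G_B(12) = 1.
Combined Grundy value = 0 ⊕ 1 = 1.
A winning move leaves total XOR = 0, i.e. changes one component's Grundy value g to g ⊕ X where X is the current total.
Stack A: need g' = 0⊕1 = 1. Options: 24−3→G=1, 24−9→G=1. Hits: 2.
Stack B: need g' = 1⊕1 = 0. Options: 12−1→G=0, 12−2→G=4, 12−7→G=2, 12−9→G=0. Hits: 2.

4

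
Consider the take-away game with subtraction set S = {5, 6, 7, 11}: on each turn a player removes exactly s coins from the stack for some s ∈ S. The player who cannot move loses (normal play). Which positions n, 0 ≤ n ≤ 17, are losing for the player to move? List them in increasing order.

G(0) = 0
G(1) = mex{} = 0
G(2) = mex{} = 0
G(3) = mex{} = 0
G(4) = mex{} = 0
G(5) = mex{0} = 1
G(6) = mex{0,0} = 1
G(7) = mex{0,0,0} = 1
G(8) = mex{0,0,0} = 1
G(9) = mex{0,0,0} = 1
G(10) = mex{1,0,0} = 2
G(11) = mex{1,1,0,0} = 2
G(12) = mex{1,1,1,0} = 2
G(13) = mex{1,1,1,0} = 2
G(14) = mex{1,1,1,0} = 2
G(15) = mex{2,1,1,0} = 3
G(16) = mex{2,2,1,1} = 0
G(17) = mex{2,2,2,1} = 0
P-positions are exactly the n with G(n) = 0.

0, 1, 2, 3, 4, 16, 17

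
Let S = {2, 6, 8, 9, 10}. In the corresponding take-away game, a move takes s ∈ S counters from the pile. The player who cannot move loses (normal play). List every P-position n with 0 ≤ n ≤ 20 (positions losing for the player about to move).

n :  0  1  2  3  4  5  6  7  8  9 10 11 12 13 14 15 16 17 18 19 20
G :  0  0  1  1  0  0  1  1  2  2  3  3  2  2  3  3  0  0  1  1  0
P-positions are exactly the n with G(n) = 0.

0, 1, 4, 5, 16, 17, 20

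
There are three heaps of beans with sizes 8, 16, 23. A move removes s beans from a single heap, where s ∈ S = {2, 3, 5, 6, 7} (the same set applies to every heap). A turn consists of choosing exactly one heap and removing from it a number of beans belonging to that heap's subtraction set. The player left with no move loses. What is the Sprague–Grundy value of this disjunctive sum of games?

All heaps use S = {2, 3, 5, 6, 7}:
n :  0  1  2  3  4  5  6  7  8  9 10 11 12 13 14 15 16 17 18 19 20 21 22 23
G :  0  0  1  1  2  2  3  3  4  0  0  1  1  2  2  3  3  4  0  0  1  1  2  2
Heap A: G(8) = 4.
Heap B: G(16) = 3.
Heap C: G(23) = 2.
Combined Grundy value = 4 ⊕ 3 ⊕ 2 = 5.

5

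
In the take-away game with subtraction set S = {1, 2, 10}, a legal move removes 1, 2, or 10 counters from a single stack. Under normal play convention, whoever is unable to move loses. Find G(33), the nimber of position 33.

0

n :  0  1  2  3  4  5  6  7  8  9 10 11 12 13 14 15 16 17 18 19 20 21 22 23 24 25 26 27 28 29 30 31 32 33
G :  0  1  2  0  1  2  0  1  2  0  1  2  0  1  2  0  1  2  0  1  2  0  1  2  0  1  2  0  1  2  0  1  2  0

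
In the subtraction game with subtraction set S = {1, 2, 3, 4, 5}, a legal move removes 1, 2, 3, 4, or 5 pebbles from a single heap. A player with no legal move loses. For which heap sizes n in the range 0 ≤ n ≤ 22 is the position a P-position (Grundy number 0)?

n :  0  1  2  3  4  5  6  7  8  9 10 11 12 13 14 15 16 17 18 19 20 21 22
G :  0  1  2  3  4  5  0  1  2  3  4  5  0  1  2  3  4  5  0  1  2  3  4
P-positions are exactly the n with G(n) = 0.

0, 6, 12, 18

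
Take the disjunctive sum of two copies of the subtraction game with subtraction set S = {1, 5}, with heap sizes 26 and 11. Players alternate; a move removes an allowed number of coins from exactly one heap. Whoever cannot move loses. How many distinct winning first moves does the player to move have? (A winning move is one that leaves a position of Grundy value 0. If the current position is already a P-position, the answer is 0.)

4

All heaps use S = {1, 5}:
n :  0  1  2  3  4  5  6  7  8  9 10 11 12 13 14 15 16 17 18 19 20 21 22 23 24 25 26
G :  0  1  0  1  0  1  0  1  0  1  0  1  0  1  0  1  0  1  0  1  0  1  0  1  0  1  0
Heap A: G(26) = 0.
Heap B: G(11) = 1.
Combined Grundy value = 0 ⊕ 1 = 1.
A winning move leaves total XOR = 0, i.e. changes one component's Grundy value g to g ⊕ X where X is the current total.
Heap A: need g' = 0⊕1 = 1. Options: 26−1→G=1, 26−5→G=1. Hits: 2.
Heap B: need g' = 1⊕1 = 0. Options: 11−1→G=0, 11−5→G=0. Hits: 2.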